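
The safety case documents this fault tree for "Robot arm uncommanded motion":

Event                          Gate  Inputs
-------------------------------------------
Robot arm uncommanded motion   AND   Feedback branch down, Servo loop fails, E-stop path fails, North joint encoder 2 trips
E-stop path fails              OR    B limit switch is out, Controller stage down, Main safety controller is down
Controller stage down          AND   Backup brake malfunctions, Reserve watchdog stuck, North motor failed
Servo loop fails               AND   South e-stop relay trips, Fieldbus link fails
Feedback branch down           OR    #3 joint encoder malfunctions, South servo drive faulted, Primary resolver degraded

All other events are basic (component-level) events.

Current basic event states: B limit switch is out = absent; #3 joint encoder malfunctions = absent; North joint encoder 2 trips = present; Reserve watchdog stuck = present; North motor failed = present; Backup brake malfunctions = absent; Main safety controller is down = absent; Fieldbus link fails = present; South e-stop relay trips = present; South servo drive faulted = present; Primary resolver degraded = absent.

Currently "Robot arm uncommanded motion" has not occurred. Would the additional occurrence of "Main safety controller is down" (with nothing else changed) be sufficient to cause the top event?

Counterfactual: set "Main safety controller is down" to occurred.
Feedback branch down [OR]: #3 joint encoder malfunctions=not, South servo drive faulted=occurs, Primary resolver degraded=not → at least one input occurs → occurs.
Servo loop fails [AND]: South e-stop relay trips=occurs, Fieldbus link fails=occurs → all inputs occur → occurs.
Controller stage down [AND]: Backup brake malfunctions=not, Reserve watchdog stuck=occurs, North motor failed=occurs → not all inputs occur → does not occur.
E-stop path fails [OR]: B limit switch is out=not, Controller stage down=not, Main safety controller is down=occurs → at least one input occurs → occurs.
Robot arm uncommanded motion [AND]: Feedback branch down=occurs, Servo loop fails=occurs, E-stop path fails=occurs, North joint encoder 2 trips=occurs → all inputs occur → occurs.

Yes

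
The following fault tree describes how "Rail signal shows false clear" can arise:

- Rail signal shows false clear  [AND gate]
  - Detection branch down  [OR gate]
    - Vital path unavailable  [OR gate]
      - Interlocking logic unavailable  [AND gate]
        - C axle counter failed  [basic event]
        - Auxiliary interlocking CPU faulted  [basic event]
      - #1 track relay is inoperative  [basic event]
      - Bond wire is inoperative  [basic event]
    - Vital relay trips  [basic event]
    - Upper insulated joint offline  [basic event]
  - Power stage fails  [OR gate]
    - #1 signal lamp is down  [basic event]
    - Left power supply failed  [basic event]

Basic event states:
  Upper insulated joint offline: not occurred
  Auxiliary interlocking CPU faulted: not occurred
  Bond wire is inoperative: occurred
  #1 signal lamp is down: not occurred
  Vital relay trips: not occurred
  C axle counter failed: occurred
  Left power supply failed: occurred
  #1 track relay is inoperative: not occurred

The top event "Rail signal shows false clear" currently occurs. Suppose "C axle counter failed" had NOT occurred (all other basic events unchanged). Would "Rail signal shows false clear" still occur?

Yes

Counterfactual: set "C axle counter failed" to not occurred.
Interlocking logic unavailable [AND]: C axle counter failed=not, Auxiliary interlocking CPU faulted=not → not all inputs occur → does not occur.
Vital path unavailable [OR]: Interlocking logic unavailable=not, #1 track relay is inoperative=not, Bond wire is inoperative=occurs → at least one input occurs → occurs.
Detection branch down [OR]: Vital path unavailable=occurs, Vital relay trips=not, Upper insulated joint offline=not → at least one input occurs → occurs.
Power stage fails [OR]: #1 signal lamp is down=not, Left power supply failed=occurs → at least one input occurs → occurs.
Rail signal shows false clear [AND]: Detection branch down=occurs, Power stage fails=occurs → all inputs occur → occurs.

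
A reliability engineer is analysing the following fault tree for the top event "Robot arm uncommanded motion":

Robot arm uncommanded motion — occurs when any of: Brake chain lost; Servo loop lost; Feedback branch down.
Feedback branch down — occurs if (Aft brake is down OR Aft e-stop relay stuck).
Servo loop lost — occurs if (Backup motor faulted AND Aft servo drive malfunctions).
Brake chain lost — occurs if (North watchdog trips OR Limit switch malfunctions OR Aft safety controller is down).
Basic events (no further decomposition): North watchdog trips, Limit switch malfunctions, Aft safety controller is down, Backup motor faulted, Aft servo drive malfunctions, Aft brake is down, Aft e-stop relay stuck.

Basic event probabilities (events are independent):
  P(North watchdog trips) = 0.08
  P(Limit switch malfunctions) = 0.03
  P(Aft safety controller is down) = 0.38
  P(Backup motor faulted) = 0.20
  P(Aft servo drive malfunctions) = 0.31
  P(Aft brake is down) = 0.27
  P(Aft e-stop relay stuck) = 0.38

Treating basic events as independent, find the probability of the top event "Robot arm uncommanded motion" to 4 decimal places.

P(Brake chain lost) [OR] = 1 − (1−0.08) × (1−0.03) × (1−0.38) = 0.446712
P(Servo loop lost) [AND] = 0.20 × 0.31 = 0.062000
P(Feedback branch down) [OR] = 1 − (1−0.27) × (1−0.38) = 0.547400
P(Robot arm uncommanded motion) [OR] = 1 − (1−0.446712) × (1−0.062000) × (1−0.547400) = 0.765108
Rounded to 4 decimal places: P(Robot arm uncommanded motion) ≈ 0.7651.

0.7651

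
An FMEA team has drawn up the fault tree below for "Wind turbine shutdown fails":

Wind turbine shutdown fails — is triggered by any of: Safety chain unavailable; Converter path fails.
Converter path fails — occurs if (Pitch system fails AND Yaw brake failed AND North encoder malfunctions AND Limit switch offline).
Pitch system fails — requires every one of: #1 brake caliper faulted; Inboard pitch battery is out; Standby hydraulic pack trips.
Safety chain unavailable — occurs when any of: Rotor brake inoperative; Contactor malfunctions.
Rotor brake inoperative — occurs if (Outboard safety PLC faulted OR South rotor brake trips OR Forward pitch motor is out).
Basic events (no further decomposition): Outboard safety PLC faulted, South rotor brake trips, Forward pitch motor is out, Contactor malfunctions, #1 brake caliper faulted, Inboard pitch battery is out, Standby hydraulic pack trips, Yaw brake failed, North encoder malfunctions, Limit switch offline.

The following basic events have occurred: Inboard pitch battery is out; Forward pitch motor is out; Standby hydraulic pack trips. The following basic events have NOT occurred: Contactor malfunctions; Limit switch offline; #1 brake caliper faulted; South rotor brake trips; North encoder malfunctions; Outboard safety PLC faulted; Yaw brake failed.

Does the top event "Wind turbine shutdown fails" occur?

Yes

Rotor brake inoperative [OR]: Outboard safety PLC faulted=not, South rotor brake trips=not, Forward pitch motor is out=occurs → at least one input occurs → occurs.
Safety chain unavailable [OR]: Rotor brake inoperative=occurs, Contactor malfunctions=not → at least one input occurs → occurs.
Pitch system fails [AND]: #1 brake caliper faulted=not, Inboard pitch battery is out=occurs, Standby hydraulic pack trips=occurs → not all inputs occur → does not occur.
Converter path fails [AND]: Pitch system fails=not, Yaw brake failed=not, North encoder malfunctions=not, Limit switch offline=not → not all inputs occur → does not occur.
Wind turbine shutdown fails [OR]: Safety chain unavailable=occurs, Converter path fails=not → at least one input occurs → occurs.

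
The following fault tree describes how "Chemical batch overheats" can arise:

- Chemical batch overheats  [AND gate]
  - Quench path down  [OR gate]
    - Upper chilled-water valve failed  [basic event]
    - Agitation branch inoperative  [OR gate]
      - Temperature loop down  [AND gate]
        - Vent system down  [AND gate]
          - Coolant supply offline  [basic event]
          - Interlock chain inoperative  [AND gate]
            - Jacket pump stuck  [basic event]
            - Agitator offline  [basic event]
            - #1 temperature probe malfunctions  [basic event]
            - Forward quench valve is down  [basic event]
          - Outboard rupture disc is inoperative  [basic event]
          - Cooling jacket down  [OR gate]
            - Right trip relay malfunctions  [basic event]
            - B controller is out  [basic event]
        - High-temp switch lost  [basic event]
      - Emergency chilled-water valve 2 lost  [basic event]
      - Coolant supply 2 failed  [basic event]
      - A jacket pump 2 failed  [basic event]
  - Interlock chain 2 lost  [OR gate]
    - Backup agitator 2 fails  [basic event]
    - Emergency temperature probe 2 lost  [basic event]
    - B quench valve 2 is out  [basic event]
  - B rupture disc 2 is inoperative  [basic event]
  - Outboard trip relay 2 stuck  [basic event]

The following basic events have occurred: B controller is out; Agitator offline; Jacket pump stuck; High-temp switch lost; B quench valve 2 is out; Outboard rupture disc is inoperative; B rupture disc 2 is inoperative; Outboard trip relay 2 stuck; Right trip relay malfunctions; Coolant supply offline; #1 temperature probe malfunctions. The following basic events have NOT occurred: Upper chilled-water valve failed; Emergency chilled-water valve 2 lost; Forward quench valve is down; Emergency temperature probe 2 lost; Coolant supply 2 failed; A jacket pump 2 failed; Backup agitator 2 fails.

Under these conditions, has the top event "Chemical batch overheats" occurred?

Interlock chain inoperative [AND]: Jacket pump stuck=occurs, Agitator offline=occurs, #1 temperature probe malfunctions=occurs, Forward quench valve is down=not → not all inputs occur → does not occur.
Cooling jacket down [OR]: Right trip relay malfunctions=occurs, B controller is out=occurs → at least one input occurs → occurs.
Vent system down [AND]: Coolant supply offline=occurs, Interlock chain inoperative=not, Outboard rupture disc is inoperative=occurs, Cooling jacket down=occurs → not all inputs occur → does not occur.
Temperature loop down [AND]: Vent system down=not, High-temp switch lost=occurs → not all inputs occur → does not occur.
Agitation branch inoperative [OR]: Temperature loop down=not, Emergency chilled-water valve 2 lost=not, Coolant supply 2 failed=not, A jacket pump 2 failed=not → no input occurs → does not occur.
Quench path down [OR]: Upper chilled-water valve failed=not, Agitation branch inoperative=not → no input occurs → does not occur.
Interlock chain 2 lost [OR]: Backup agitator 2 fails=not, Emergency temperature probe 2 lost=not, B quench valve 2 is out=occurs → at least one input occurs → occurs.
Chemical batch overheats [AND]: Quench path down=not, Interlock chain 2 lost=occurs, B rupture disc 2 is inoperative=occurs, Outboard trip relay 2 stuck=occurs → not all inputs occur → does not occur.

No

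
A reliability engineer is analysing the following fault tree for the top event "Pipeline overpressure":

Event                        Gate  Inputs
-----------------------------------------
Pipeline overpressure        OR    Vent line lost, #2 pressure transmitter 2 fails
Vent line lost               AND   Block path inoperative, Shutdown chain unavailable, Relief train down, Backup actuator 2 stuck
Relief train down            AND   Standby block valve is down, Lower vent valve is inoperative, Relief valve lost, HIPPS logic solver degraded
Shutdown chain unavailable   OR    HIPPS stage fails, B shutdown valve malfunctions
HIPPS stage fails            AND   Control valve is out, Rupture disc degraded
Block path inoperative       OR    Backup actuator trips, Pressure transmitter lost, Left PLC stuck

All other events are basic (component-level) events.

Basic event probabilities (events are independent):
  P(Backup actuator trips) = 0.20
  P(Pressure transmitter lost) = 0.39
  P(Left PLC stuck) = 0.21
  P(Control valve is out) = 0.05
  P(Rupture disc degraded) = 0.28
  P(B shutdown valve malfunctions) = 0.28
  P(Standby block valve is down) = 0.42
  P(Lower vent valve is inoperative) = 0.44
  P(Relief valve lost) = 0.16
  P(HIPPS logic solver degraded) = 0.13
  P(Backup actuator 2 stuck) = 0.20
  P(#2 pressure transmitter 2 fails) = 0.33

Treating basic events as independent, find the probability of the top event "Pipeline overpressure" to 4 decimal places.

P(Block path inoperative) [OR] = 1 − (1−0.20) × (1−0.39) × (1−0.21) = 0.614480
P(HIPPS stage fails) [AND] = 0.05 × 0.28 = 0.014000
P(Shutdown chain unavailable) [OR] = 1 − (1−0.014000) × (1−0.28) = 0.290080
P(Relief train down) [AND] = 0.42 × 0.44 × 0.16 × 0.13 = 0.003844
P(Vent line lost) [AND] = 0.614480 × 0.290080 × 0.003844 × 0.20 = 0.000137
P(Pipeline overpressure) [OR] = 1 − (1−0.000137) × (1−0.33) = 0.330092
Rounded to 4 decimal places: P(Pipeline overpressure) ≈ 0.3301.

0.3301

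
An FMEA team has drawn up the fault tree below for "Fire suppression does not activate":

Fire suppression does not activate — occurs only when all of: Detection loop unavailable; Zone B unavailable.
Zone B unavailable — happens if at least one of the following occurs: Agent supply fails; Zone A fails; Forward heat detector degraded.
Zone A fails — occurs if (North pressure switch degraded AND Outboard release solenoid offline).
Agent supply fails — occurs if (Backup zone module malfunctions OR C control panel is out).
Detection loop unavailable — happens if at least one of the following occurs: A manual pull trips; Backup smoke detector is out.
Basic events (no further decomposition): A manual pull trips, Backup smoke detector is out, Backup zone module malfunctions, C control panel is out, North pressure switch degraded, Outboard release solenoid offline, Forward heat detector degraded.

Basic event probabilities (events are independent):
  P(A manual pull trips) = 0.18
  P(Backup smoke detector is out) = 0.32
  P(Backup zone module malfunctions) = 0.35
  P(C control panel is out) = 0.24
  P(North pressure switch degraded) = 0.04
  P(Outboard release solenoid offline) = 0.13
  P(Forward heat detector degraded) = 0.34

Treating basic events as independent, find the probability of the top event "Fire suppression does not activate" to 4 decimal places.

0.2989

P(Detection loop unavailable) [OR] = 1 − (1−0.18) × (1−0.32) = 0.442400
P(Agent supply fails) [OR] = 1 − (1−0.35) × (1−0.24) = 0.506000
P(Zone A fails) [AND] = 0.04 × 0.13 = 0.005200
P(Zone B unavailable) [OR] = 1 − (1−0.506000) × (1−0.005200) × (1−0.34) = 0.675655
P(Fire suppression does not activate) [AND] = 0.442400 × 0.675655 = 0.298910
Rounded to 4 decimal places: P(Fire suppression does not activate) ≈ 0.2989.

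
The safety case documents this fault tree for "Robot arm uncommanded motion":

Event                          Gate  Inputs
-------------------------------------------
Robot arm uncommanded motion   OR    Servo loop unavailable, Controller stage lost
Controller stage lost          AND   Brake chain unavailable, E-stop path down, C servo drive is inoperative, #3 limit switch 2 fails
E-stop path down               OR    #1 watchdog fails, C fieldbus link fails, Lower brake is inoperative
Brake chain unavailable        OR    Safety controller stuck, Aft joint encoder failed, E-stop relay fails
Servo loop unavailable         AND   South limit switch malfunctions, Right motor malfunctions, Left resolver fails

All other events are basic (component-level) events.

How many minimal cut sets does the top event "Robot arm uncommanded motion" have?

Servo loop unavailable [AND]: one cut set from each child combined → 1 × 1 × 1 = 1 cut set(s).
Brake chain unavailable [OR]: union of children's cut sets → 3 cut set(s).
E-stop path down [OR]: union of children's cut sets → 3 cut set(s).
Controller stage lost [AND]: one cut set from each child combined → 3 × 3 × 1 × 1 = 9 cut set(s).
Robot arm uncommanded motion [OR]: union of children's cut sets → 10 cut set(s).
Minimal cut sets: {Left resolver fails, Right motor malfunctions, South limit switch malfunctions}; {#1 watchdog fails, #3 limit switch 2 fails, C servo drive is inoperative, Safety controller stuck}; {#3 limit switch 2 fails, C fieldbus link fails, C servo drive is inoperative, Safety controller stuck}; {#3 limit switch 2 fails, C servo drive is inoperative, Lower brake is inoperative, Safety controller stuck}; {#1 watchdog fails, #3 limit switch 2 fails, Aft joint encoder failed, C servo drive is inoperative}; {#3 limit switch 2 fails, Aft joint encoder failed, C fieldbus link fails, C servo drive is inoperative}; {#3 limit switch 2 fails, Aft joint encoder failed, C servo drive is inoperative, Lower brake is inoperative}; {#1 watchdog fails, #3 limit switch 2 fails, C servo drive is inoperative, E-stop relay fails}; {#3 limit switch 2 fails, C fieldbus link fails, C servo drive is inoperative, E-stop relay fails}; {#3 limit switch 2 fails, C servo drive is inoperative, E-stop relay fails, Lower brake is inoperative}.

10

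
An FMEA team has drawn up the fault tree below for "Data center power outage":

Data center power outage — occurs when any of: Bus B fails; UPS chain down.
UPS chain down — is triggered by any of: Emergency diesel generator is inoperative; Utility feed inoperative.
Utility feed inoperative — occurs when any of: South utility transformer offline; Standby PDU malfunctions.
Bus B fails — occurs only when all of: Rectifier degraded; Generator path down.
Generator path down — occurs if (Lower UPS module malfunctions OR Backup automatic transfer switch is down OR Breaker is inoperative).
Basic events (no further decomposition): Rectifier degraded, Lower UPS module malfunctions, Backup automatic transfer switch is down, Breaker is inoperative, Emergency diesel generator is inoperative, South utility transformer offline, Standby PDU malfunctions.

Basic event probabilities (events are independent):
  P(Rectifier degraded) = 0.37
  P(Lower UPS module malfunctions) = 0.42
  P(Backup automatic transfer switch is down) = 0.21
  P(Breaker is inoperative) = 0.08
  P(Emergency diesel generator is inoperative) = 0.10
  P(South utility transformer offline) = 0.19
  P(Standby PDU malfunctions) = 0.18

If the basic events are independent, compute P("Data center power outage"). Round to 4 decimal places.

P(Generator path down) [OR] = 1 − (1−0.42) × (1−0.21) × (1−0.08) = 0.578456
P(Bus B fails) [AND] = 0.37 × 0.578456 = 0.214029
P(Utility feed inoperative) [OR] = 1 − (1−0.19) × (1−0.18) = 0.335800
P(UPS chain down) [OR] = 1 − (1−0.10) × (1−0.335800) = 0.402220
P(Data center power outage) [OR] = 1 − (1−0.214029) × (1−0.402220) = 0.530162
Rounded to 4 decimal places: P(Data center power outage) ≈ 0.5302.

0.5302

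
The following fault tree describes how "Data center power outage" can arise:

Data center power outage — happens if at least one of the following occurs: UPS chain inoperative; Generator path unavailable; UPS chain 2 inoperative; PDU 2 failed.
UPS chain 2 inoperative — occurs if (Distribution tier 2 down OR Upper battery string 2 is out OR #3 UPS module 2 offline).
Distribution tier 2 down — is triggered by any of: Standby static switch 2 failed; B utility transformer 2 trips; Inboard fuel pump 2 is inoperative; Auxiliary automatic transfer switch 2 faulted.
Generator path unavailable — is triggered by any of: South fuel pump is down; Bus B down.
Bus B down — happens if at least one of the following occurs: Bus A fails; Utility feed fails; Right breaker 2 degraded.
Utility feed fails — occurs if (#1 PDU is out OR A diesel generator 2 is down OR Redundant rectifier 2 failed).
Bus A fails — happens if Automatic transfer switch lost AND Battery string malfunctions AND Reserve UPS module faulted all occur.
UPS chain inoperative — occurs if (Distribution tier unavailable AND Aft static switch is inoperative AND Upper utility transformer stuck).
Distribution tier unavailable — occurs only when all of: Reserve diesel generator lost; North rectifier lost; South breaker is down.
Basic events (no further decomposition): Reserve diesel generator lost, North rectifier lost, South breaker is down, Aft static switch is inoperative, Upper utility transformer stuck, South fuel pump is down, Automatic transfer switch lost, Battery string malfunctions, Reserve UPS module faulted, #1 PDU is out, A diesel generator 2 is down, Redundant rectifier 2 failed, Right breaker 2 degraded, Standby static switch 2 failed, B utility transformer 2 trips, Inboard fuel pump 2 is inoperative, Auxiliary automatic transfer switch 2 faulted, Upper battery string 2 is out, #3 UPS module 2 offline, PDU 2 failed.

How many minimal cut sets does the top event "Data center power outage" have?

14

Distribution tier unavailable [AND]: one cut set from each child combined → 1 × 1 × 1 = 1 cut set(s).
UPS chain inoperative [AND]: one cut set from each child combined → 1 × 1 × 1 = 1 cut set(s).
Bus A fails [AND]: one cut set from each child combined → 1 × 1 × 1 = 1 cut set(s).
Utility feed fails [OR]: union of children's cut sets → 3 cut set(s).
Bus B down [OR]: union of children's cut sets → 5 cut set(s).
Generator path unavailable [OR]: union of children's cut sets → 6 cut set(s).
Distribution tier 2 down [OR]: union of children's cut sets → 4 cut set(s).
UPS chain 2 inoperative [OR]: union of children's cut sets → 6 cut set(s).
Data center power outage [OR]: union of children's cut sets → 14 cut set(s).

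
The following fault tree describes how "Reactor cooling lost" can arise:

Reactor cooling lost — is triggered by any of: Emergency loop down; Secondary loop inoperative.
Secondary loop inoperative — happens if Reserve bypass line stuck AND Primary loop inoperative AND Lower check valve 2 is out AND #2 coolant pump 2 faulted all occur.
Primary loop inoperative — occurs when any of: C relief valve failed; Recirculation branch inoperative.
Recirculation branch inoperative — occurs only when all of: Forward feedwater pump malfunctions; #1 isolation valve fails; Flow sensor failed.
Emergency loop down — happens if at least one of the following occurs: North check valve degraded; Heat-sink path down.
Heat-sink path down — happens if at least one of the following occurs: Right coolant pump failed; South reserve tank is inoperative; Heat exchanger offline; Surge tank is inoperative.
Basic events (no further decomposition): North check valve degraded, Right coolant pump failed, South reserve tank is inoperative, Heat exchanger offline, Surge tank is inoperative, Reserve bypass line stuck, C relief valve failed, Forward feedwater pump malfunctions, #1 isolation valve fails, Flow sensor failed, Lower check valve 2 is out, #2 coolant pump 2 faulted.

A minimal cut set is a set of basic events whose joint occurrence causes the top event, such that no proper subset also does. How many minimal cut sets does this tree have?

Heat-sink path down [OR]: union of children's cut sets → 4 cut set(s).
Emergency loop down [OR]: union of children's cut sets → 5 cut set(s).
Recirculation branch inoperative [AND]: one cut set from each child combined → 1 × 1 × 1 = 1 cut set(s).
Primary loop inoperative [OR]: union of children's cut sets → 2 cut set(s).
Secondary loop inoperative [AND]: one cut set from each child combined → 1 × 2 × 1 × 1 = 2 cut set(s).
Reactor cooling lost [OR]: union of children's cut sets → 7 cut set(s).
Minimal cut sets: {North check valve degraded}; {Right coolant pump failed}; {South reserve tank is inoperative}; {Heat exchanger offline}; {Surge tank is inoperative}; {#2 coolant pump 2 faulted, C relief valve failed, Lower check valve 2 is out, Reserve bypass line stuck}; {#1 isolation valve fails, #2 coolant pump 2 faulted, Flow sensor failed, Forward feedwater pump malfunctions, Lower check valve 2 is out, Reserve bypass line stuck}.

7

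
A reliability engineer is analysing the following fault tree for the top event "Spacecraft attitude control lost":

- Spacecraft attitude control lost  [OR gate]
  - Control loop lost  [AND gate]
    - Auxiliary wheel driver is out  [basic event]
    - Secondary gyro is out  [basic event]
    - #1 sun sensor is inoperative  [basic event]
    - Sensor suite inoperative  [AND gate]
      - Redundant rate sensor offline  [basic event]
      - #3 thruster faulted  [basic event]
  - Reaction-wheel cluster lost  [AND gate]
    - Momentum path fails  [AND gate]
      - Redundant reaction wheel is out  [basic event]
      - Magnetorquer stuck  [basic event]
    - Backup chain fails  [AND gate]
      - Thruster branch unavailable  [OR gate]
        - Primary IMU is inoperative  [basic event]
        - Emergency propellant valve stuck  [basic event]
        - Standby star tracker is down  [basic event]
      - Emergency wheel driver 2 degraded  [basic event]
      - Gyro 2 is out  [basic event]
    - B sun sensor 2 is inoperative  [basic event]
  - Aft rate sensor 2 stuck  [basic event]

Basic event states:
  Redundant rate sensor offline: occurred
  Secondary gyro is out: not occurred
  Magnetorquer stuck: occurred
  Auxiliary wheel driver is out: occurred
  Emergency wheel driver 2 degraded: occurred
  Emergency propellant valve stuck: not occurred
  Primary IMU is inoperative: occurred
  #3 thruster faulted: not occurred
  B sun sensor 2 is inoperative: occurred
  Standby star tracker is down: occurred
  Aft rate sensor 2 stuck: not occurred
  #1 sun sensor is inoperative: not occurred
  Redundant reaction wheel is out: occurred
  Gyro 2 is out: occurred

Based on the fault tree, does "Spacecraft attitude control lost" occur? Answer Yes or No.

Sensor suite inoperative [AND]: Redundant rate sensor offline=occurs, #3 thruster faulted=not → not all inputs occur → does not occur.
Control loop lost [AND]: Auxiliary wheel driver is out=occurs, Secondary gyro is out=not, #1 sun sensor is inoperative=not, Sensor suite inoperative=not → not all inputs occur → does not occur.
Momentum path fails [AND]: Redundant reaction wheel is out=occurs, Magnetorquer stuck=occurs → all inputs occur → occurs.
Thruster branch unavailable [OR]: Primary IMU is inoperative=occurs, Emergency propellant valve stuck=not, Standby star tracker is down=occurs → at least one input occurs → occurs.
Backup chain fails [AND]: Thruster branch unavailable=occurs, Emergency wheel driver 2 degraded=occurs, Gyro 2 is out=occurs → all inputs occur → occurs.
Reaction-wheel cluster lost [AND]: Momentum path fails=occurs, Backup chain fails=occurs, B sun sensor 2 is inoperative=occurs → all inputs occur → occurs.
Spacecraft attitude control lost [OR]: Control loop lost=not, Reaction-wheel cluster lost=occurs, Aft rate sensor 2 stuck=not → at least one input occurs → occurs.

Yes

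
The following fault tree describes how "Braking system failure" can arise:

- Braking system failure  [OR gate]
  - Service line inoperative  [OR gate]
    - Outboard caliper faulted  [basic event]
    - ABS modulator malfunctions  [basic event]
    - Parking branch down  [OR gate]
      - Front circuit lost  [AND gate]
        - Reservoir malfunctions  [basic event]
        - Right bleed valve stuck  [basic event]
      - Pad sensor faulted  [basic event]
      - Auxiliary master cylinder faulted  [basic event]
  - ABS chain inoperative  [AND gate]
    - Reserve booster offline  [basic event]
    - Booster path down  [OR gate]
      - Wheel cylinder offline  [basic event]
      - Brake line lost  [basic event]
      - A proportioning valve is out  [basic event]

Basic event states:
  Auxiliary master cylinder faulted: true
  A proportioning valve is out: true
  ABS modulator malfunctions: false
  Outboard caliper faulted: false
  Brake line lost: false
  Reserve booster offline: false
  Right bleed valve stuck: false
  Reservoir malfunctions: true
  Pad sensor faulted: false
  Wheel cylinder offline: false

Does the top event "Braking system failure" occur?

Yes

Front circuit lost [AND]: Reservoir malfunctions=occurs, Right bleed valve stuck=not → not all inputs occur → does not occur.
Parking branch down [OR]: Front circuit lost=not, Pad sensor faulted=not, Auxiliary master cylinder faulted=occurs → at least one input occurs → occurs.
Service line inoperative [OR]: Outboard caliper faulted=not, ABS modulator malfunctions=not, Parking branch down=occurs → at least one input occurs → occurs.
Booster path down [OR]: Wheel cylinder offline=not, Brake line lost=not, A proportioning valve is out=occurs → at least one input occurs → occurs.
ABS chain inoperative [AND]: Reserve booster offline=not, Booster path down=occurs → not all inputs occur → does not occur.
Braking system failure [OR]: Service line inoperative=occurs, ABS chain inoperative=not → at least one input occurs → occurs.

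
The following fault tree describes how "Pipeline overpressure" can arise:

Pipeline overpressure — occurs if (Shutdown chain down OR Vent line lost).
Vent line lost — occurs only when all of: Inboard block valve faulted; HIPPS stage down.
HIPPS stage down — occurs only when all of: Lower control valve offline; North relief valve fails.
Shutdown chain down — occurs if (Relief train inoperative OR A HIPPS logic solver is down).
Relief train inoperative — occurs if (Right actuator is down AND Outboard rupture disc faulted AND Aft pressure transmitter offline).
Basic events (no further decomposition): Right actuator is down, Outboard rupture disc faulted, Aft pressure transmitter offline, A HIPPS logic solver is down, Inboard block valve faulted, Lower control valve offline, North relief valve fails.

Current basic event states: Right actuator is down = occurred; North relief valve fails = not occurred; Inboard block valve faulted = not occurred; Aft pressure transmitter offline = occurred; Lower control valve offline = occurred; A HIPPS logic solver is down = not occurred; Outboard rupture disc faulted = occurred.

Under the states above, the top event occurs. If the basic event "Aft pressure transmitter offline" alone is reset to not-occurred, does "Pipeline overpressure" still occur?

Counterfactual: set "Aft pressure transmitter offline" to not occurred.
Relief train inoperative [AND]: Right actuator is down=occurs, Outboard rupture disc faulted=occurs, Aft pressure transmitter offline=not → not all inputs occur → does not occur.
Shutdown chain down [OR]: Relief train inoperative=not, A HIPPS logic solver is down=not → no input occurs → does not occur.
HIPPS stage down [AND]: Lower control valve offline=occurs, North relief valve fails=not → not all inputs occur → does not occur.
Vent line lost [AND]: Inboard block valve faulted=not, HIPPS stage down=not → not all inputs occur → does not occur.
Pipeline overpressure [OR]: Shutdown chain down=not, Vent line lost=not → no input occurs → does not occur.

No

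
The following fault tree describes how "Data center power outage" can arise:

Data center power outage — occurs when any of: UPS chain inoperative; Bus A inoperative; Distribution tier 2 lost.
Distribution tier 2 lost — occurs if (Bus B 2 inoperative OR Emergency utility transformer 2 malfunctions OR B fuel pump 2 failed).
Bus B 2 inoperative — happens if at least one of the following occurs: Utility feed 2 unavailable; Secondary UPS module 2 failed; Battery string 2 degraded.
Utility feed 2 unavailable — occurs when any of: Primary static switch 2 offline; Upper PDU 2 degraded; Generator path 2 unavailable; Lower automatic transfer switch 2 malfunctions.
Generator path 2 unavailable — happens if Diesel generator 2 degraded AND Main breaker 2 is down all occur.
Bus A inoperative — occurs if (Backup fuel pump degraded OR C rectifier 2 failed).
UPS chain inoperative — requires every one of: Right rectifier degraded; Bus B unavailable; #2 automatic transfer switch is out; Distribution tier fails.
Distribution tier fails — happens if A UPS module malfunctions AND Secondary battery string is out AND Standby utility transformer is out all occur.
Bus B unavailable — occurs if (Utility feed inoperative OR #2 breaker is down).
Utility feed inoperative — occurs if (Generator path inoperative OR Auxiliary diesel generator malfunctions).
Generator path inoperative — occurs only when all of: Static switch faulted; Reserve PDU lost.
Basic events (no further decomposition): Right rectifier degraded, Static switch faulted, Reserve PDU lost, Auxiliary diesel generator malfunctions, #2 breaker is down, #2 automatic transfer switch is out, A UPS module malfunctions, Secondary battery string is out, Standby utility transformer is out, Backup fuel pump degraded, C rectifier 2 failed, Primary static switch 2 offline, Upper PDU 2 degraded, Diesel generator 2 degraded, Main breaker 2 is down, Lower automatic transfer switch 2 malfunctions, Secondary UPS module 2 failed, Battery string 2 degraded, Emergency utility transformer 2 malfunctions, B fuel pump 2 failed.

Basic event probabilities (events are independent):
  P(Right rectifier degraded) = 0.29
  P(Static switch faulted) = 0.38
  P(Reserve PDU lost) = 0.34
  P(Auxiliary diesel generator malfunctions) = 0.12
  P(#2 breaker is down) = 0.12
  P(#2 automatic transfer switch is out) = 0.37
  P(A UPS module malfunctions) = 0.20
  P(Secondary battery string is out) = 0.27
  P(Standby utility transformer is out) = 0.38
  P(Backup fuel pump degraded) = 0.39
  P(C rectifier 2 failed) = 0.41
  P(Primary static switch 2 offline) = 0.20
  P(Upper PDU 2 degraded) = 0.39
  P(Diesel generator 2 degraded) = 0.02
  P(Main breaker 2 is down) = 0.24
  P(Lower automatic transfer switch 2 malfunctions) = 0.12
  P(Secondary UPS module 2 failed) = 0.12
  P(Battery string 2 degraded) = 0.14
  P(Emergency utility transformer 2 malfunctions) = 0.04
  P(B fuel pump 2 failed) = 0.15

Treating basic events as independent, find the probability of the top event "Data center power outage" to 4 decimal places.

0.9051

P(Generator path inoperative) [AND] = 0.38 × 0.34 = 0.129200
P(Utility feed inoperative) [OR] = 1 − (1−0.129200) × (1−0.12) = 0.233696
P(Bus B unavailable) [OR] = 1 − (1−0.233696) × (1−0.12) = 0.325652
P(Distribution tier fails) [AND] = 0.20 × 0.27 × 0.38 = 0.020520
P(UPS chain inoperative) [AND] = 0.29 × 0.325652 × 0.37 × 0.020520 = 0.000717
P(Bus A inoperative) [OR] = 1 − (1−0.39) × (1−0.41) = 0.640100
P(Generator path 2 unavailable) [AND] = 0.02 × 0.24 = 0.004800
P(Utility feed 2 unavailable) [OR] = 1 − (1−0.20) × (1−0.39) × (1−0.004800) × (1−0.12) = 0.572621
P(Bus B 2 inoperative) [OR] = 1 − (1−0.572621) × (1−0.12) × (1−0.14) = 0.676560
P(Distribution tier 2 lost) [OR] = 1 − (1−0.676560) × (1−0.04) × (1−0.15) = 0.736073
P(Data center power outage) [OR] = 1 − (1−0.000717) × (1−0.640100) × (1−0.736073) = 0.905081
Rounded to 4 decimal places: P(Data center power outage) ≈ 0.9051.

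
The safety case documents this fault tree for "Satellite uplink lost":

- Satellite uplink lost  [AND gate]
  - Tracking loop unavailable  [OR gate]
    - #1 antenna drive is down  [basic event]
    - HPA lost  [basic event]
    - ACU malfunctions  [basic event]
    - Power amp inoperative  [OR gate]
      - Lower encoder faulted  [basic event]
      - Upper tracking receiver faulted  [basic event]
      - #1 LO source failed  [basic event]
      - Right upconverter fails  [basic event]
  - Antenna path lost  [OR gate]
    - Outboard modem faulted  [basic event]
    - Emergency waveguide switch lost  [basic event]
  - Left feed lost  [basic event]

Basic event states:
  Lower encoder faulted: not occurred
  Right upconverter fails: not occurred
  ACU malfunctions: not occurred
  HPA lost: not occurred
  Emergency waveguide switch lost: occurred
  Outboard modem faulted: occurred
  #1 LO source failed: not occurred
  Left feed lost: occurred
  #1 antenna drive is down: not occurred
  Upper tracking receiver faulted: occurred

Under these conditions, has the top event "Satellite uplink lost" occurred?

Power amp inoperative [OR]: Lower encoder faulted=not, Upper tracking receiver faulted=occurs, #1 LO source failed=not, Right upconverter fails=not → at least one input occurs → occurs.
Tracking loop unavailable [OR]: #1 antenna drive is down=not, HPA lost=not, ACU malfunctions=not, Power amp inoperative=occurs → at least one input occurs → occurs.
Antenna path lost [OR]: Outboard modem faulted=occurs, Emergency waveguide switch lost=occurs → at least one input occurs → occurs.
Satellite uplink lost [AND]: Tracking loop unavailable=occurs, Antenna path lost=occurs, Left feed lost=occurs → all inputs occur → occurs.

Yes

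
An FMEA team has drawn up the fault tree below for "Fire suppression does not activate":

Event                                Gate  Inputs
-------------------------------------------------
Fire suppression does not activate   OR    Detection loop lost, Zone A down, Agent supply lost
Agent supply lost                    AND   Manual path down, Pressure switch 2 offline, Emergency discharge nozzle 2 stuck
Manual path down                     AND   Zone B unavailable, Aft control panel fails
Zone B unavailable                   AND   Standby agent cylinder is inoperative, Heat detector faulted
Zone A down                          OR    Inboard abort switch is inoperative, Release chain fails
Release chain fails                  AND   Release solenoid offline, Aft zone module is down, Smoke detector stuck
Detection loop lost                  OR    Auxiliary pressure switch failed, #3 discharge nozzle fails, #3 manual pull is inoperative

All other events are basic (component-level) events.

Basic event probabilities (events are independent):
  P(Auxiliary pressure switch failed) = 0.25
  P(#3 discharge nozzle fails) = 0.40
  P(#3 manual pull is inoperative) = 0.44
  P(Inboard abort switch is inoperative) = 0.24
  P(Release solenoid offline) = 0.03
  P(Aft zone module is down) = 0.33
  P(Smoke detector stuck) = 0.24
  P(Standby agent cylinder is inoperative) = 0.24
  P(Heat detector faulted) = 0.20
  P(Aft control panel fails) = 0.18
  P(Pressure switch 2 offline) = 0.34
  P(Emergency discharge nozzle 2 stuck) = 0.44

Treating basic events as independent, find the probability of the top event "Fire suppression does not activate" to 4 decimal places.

P(Detection loop lost) [OR] = 1 − (1−0.25) × (1−0.40) × (1−0.44) = 0.748000
P(Release chain fails) [AND] = 0.03 × 0.33 × 0.24 = 0.002376
P(Zone A down) [OR] = 1 − (1−0.24) × (1−0.002376) = 0.241806
P(Zone B unavailable) [AND] = 0.24 × 0.20 = 0.048000
P(Manual path down) [AND] = 0.048000 × 0.18 = 0.008640
P(Agent supply lost) [AND] = 0.008640 × 0.34 × 0.44 = 0.001293
P(Fire suppression does not activate) [OR] = 1 − (1−0.748000) × (1−0.241806) × (1−0.001293) = 0.809182
Rounded to 4 decimal places: P(Fire suppression does not activate) ≈ 0.8092.

0.8092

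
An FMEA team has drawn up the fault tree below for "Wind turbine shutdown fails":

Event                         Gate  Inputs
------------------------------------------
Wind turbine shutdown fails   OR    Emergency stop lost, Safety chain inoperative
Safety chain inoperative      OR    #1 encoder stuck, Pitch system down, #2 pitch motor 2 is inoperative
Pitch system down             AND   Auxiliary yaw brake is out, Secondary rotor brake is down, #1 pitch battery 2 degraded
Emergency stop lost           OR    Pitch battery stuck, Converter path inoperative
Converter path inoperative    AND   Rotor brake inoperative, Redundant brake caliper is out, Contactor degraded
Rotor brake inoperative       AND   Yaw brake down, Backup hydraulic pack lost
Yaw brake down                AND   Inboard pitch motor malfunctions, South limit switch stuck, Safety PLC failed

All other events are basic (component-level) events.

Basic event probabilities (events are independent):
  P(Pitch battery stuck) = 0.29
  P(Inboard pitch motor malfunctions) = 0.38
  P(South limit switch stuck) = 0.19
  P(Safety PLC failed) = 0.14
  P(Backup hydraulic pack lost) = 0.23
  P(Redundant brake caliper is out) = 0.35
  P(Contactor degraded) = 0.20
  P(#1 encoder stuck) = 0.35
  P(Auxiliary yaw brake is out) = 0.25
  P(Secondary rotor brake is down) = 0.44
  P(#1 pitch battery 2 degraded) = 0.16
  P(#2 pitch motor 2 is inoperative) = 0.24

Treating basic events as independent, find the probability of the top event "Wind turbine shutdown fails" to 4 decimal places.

P(Yaw brake down) [AND] = 0.38 × 0.19 × 0.14 = 0.010108
P(Rotor brake inoperative) [AND] = 0.010108 × 0.23 = 0.002325
P(Converter path inoperative) [AND] = 0.002325 × 0.35 × 0.20 = 0.000163
P(Emergency stop lost) [OR] = 1 − (1−0.29) × (1−0.000163) = 0.290116
P(Pitch system down) [AND] = 0.25 × 0.44 × 0.16 = 0.017600
P(Safety chain inoperative) [OR] = 1 − (1−0.35) × (1−0.017600) × (1−0.24) = 0.514694
P(Wind turbine shutdown fails) [OR] = 1 − (1−0.290116) × (1−0.514694) = 0.655489
Rounded to 4 decimal places: P(Wind turbine shutdown fails) ≈ 0.6555.

0.6555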